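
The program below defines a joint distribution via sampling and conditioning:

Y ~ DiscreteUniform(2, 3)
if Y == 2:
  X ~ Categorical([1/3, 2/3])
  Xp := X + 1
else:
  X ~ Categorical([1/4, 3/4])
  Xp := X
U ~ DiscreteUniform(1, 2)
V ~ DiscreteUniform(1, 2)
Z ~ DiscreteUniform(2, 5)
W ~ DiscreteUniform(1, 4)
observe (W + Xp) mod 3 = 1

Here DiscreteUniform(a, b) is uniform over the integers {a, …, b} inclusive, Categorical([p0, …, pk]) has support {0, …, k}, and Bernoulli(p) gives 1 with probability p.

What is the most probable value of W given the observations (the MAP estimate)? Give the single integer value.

Enumerate traces; 80 have nonzero weight after conditioning:
  (Y=2, X=0, U=1, V=1, Z=2, W=3) weight 1/384
  (Y=2, X=0, U=1, V=1, Z=3, W=3) weight 1/384
  (Y=2, X=0, U=1, V=1, Z=4, W=3) weight 1/384
  (Y=2, X=0, U=1, V=1, Z=5, W=3) weight 1/384
  (Y=2, X=0, U=1, V=2, Z=2, W=3) weight 1/384
  (Y=2, X=0, U=1, V=2, Z=3, W=3) weight 1/384
  (Y=2, X=0, U=1, V=2, Z=4, W=3) weight 1/384
  (Y=2, X=0, U=1, V=2, Z=5, W=3) weight 1/384
  (Y=2, X=1, U=1, V=1, Z=2, W=2) weight 1/192
  (Y=3, X=0, U=1, V=1, Z=2, W=1) weight 1/512
  … 70 more
Group by W:
  weight(W=1) = 1/32
  weight(W=2) = 1/12
  weight(W=3) = 13/96
  weight(W=4) = 1/32
Total weight = 1/32 + 1/12 + 13/96 + 1/32 = 9/32
P(W=1 | obs) = 1/32 / 9/32 = 1/9
P(W=2 | obs) = 1/12 / 9/32 = 8/27
P(W=3 | obs) = 13/96 / 9/32 = 13/27
P(W=4 | obs) = 1/32 / 9/32 = 1/9
argmax = 3

argmax_v P(W = v | obs) = 3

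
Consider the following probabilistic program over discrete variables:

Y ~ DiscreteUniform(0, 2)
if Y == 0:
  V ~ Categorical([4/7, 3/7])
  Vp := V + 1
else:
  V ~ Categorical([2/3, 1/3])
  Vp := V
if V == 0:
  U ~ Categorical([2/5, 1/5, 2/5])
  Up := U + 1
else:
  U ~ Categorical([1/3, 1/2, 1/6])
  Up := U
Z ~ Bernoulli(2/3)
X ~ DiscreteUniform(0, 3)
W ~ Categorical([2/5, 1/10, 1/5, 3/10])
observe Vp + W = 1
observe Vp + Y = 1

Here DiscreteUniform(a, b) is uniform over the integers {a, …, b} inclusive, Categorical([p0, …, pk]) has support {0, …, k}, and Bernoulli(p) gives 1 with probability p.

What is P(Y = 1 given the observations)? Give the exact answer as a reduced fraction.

P(Y = 1 | obs) = 7/31

Enumerate traces; 48 have nonzero weight after conditioning:
  (Y=0, V=0, U=0, Z=0, X=0, W=0) weight 4/1575
  (Y=0, V=0, U=0, Z=0, X=1, W=0) weight 4/1575
  (Y=0, V=0, U=0, Z=0, X=2, W=0) weight 4/1575
  (Y=0, V=0, U=0, Z=0, X=3, W=0) weight 4/1575
  (Y=0, V=0, U=0, Z=1, X=0, W=0) weight 8/1575
  (Y=0, V=0, U=0, Z=1, X=1, W=0) weight 8/1575
  (Y=0, V=0, U=0, Z=1, X=2, W=0) weight 8/1575
  (Y=0, V=0, U=0, Z=1, X=3, W=0) weight 8/1575
  (Y=1, V=0, U=0, Z=0, X=0, W=1) weight 1/1350
  … 39 more
Group by Y:
  weight(Y=0) = 8/105
  weight(Y=1) = 1/45
Total weight = 8/105 + 1/45 = 31/315
P(Y=0 | obs) = 8/105 / 31/315 = 24/31
P(Y=1 | obs) = 1/45 / 31/315 = 7/31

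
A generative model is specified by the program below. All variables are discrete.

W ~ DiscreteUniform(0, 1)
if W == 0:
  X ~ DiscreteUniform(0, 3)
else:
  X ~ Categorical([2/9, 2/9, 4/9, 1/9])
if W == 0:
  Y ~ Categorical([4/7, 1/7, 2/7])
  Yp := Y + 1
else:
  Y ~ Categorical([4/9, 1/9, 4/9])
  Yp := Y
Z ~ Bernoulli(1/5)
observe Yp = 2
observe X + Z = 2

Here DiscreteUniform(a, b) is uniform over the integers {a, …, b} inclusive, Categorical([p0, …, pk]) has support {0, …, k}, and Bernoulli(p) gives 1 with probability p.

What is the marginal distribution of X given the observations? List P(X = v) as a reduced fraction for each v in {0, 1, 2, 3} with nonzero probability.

Enumerate traces; 4 have nonzero weight after conditioning:
  (W=0, X=1, Y=1, Z=1) weight 1/280
  (W=0, X=2, Y=1, Z=0) weight 1/70
  (W=1, X=1, Y=2, Z=1) weight 4/405
  (W=1, X=2, Y=2, Z=0) weight 32/405
Group by X:
  weight(X=1) = 61/4536
  weight(X=2) = 529/5670
Total weight = 61/4536 + 529/5670 = 269/2520
P(X=1 | obs) = 61/4536 / 269/2520 = 305/2421
P(X=2 | obs) = 529/5670 / 269/2520 = 2116/2421

P(X=1) = 305/2421, P(X=2) = 2116/2421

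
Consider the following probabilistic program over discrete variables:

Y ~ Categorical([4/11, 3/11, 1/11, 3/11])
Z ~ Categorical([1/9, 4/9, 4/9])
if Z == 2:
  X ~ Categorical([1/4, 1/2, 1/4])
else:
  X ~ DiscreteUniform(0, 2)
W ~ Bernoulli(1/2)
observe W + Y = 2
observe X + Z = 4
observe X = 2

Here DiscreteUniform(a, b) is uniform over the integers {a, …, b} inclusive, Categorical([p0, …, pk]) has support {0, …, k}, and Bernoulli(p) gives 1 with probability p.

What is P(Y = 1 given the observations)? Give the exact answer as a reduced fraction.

Enumerate traces; 2 have nonzero weight after conditioning:
  (Y=1, Z=2, X=2, W=1) weight 1/66
  (Y=2, Z=2, X=2, W=0) weight 1/198
Group by Y:
  weight(Y=1) = 1/66
  weight(Y=2) = 1/198
Total weight = 1/66 + 1/198 = 2/99
P(Y=1 | obs) = 1/66 / 2/99 = 3/4
P(Y=2 | obs) = 1/198 / 2/99 = 1/4

P(Y = 1 | obs) = 3/4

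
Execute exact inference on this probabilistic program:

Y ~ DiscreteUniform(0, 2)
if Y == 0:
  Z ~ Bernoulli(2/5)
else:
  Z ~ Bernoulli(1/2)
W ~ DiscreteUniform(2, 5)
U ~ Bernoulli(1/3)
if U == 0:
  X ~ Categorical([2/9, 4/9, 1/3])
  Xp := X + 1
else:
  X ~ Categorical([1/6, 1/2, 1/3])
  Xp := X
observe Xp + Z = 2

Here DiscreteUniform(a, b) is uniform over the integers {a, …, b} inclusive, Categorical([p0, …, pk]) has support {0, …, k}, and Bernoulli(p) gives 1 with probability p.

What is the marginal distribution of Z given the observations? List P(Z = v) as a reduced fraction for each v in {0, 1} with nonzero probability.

Enumerate traces; 48 have nonzero weight after conditioning:
  (Y=0, Z=0, W=2, U=0, X=1) weight 2/135
  (Y=0, Z=0, W=2, U=1, X=2) weight 1/180
  (Y=0, Z=0, W=3, U=0, X=1) weight 2/135
  (Y=0, Z=0, W=3, U=1, X=2) weight 1/180
  (Y=0, Z=0, W=4, U=0, X=1) weight 2/135
  (Y=0, Z=0, W=4, U=1, X=2) weight 1/180
  (Y=0, Z=0, W=5, U=0, X=1) weight 2/135
  (Y=0, Z=0, W=5, U=1, X=2) weight 1/180
  (Y=0, Z=1, W=2, U=0, X=0) weight 2/405
  … 39 more
Group by Z:
  weight(Z=0) = 88/405
  weight(Z=1) = 119/810
Total weight = 88/405 + 119/810 = 59/162
P(Z=0 | obs) = 88/405 / 59/162 = 176/295
P(Z=1 | obs) = 119/810 / 59/162 = 119/295

P(Z=0) = 176/295, P(Z=1) = 119/295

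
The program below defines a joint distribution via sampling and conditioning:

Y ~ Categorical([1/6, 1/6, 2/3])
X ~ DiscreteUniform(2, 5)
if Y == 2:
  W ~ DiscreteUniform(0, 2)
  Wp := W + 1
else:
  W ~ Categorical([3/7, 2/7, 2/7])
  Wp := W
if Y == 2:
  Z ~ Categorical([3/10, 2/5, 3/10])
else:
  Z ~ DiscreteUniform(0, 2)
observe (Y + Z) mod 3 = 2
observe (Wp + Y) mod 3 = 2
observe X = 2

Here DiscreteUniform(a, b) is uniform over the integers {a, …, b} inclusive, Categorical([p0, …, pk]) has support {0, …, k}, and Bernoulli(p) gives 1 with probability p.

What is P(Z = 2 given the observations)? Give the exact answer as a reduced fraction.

P(Z = 2 | obs) = 5/31

Enumerate traces; 3 have nonzero weight after conditioning:
  (Y=0, X=2, W=2, Z=2) weight 1/252
  (Y=1, X=2, W=1, Z=1) weight 1/252
  (Y=2, X=2, W=2, Z=0) weight 1/60
Group by Z:
  weight(Z=0) = 1/60
  weight(Z=1) = 1/252
  weight(Z=2) = 1/252
Total weight = 1/60 + 1/252 + 1/252 = 31/1260
P(Z=0 | obs) = 1/60 / 31/1260 = 21/31
P(Z=1 | obs) = 1/252 / 31/1260 = 5/31
P(Z=2 | obs) = 1/252 / 31/1260 = 5/31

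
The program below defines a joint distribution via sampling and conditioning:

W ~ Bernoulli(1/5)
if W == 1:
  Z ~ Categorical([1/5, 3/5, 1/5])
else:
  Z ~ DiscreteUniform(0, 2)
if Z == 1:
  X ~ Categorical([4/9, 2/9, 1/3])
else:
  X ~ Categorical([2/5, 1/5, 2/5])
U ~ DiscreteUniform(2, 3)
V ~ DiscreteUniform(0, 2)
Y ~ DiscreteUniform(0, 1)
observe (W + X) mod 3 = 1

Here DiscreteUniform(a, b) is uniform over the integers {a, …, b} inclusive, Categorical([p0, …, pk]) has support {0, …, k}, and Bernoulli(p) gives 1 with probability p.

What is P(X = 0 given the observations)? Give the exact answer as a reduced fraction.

Enumerate traces; 72 have nonzero weight after conditioning:
  (W=0, Z=0, X=1, U=2, V=0, Y=0) weight 1/225
  (W=0, Z=0, X=1, U=2, V=0, Y=1) weight 1/225
  (W=0, Z=0, X=1, U=2, V=1, Y=0) weight 1/225
  (W=0, Z=0, X=1, U=2, V=1, Y=1) weight 1/225
  (W=0, Z=0, X=1, U=2, V=2, Y=0) weight 1/225
  (W=0, Z=0, X=1, U=2, V=2, Y=1) weight 1/225
  (W=0, Z=0, X=1, U=3, V=0, Y=0) weight 1/225
  (W=0, Z=0, X=1, U=3, V=0, Y=1) weight 1/225
  (W=1, Z=0, X=0, U=2, V=0, Y=0) weight 1/750
  … 63 more
Group by X:
  weight(X=0) = 32/375
  weight(X=1) = 112/675
Total weight = 32/375 + 112/675 = 848/3375
P(X=0 | obs) = 32/375 / 848/3375 = 18/53
P(X=1 | obs) = 112/675 / 848/3375 = 35/53

P(X = 0 | obs) = 18/53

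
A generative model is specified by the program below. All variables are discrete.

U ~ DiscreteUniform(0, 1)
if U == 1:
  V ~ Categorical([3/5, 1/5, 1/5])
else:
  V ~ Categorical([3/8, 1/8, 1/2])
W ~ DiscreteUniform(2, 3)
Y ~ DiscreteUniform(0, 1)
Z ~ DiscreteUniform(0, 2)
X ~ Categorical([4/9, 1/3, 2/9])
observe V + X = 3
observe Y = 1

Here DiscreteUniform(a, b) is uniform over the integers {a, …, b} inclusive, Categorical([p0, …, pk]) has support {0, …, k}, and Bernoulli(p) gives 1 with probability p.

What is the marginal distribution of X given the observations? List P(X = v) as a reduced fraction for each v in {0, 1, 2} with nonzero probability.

Enumerate traces; 24 have nonzero weight after conditioning:
  (U=0, V=1, W=2, Y=1, Z=0, X=2) weight 1/864
  (U=0, V=1, W=2, Y=1, Z=1, X=2) weight 1/864
  (U=0, V=1, W=2, Y=1, Z=2, X=2) weight 1/864
  (U=0, V=1, W=3, Y=1, Z=0, X=2) weight 1/864
  (U=0, V=1, W=3, Y=1, Z=1, X=2) weight 1/864
  (U=0, V=1, W=3, Y=1, Z=2, X=2) weight 1/864
  (U=0, V=2, W=2, Y=1, Z=0, X=1) weight 1/144
  (U=0, V=2, W=2, Y=1, Z=1, X=1) weight 1/144
  … 16 more
Group by X:
  weight(X=1) = 7/120
  weight(X=2) = 13/720
Total weight = 7/120 + 13/720 = 11/144
P(X=1 | obs) = 7/120 / 11/144 = 42/55
P(X=2 | obs) = 13/720 / 11/144 = 13/55

P(X=1) = 42/55, P(X=2) = 13/55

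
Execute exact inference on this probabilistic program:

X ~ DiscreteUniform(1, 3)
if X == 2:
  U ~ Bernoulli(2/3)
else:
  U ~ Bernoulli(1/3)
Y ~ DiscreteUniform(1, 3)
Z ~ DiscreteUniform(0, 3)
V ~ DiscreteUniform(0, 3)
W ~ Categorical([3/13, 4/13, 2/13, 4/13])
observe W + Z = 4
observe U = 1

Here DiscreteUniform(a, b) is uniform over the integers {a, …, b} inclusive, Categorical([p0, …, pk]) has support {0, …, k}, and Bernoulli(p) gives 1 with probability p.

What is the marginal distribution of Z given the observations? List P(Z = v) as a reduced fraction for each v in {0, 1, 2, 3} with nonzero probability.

Enumerate traces; 108 have nonzero weight after conditioning:
  (X=1, U=1, Y=1, Z=1, V=0, W=3) weight 1/1404
  (X=1, U=1, Y=1, Z=1, V=1, W=3) weight 1/1404
  (X=1, U=1, Y=1, Z=1, V=2, W=3) weight 1/1404
  (X=1, U=1, Y=1, Z=1, V=3, W=3) weight 1/1404
  (X=1, U=1, Y=1, Z=2, V=0, W=2) weight 1/2808
  (X=1, U=1, Y=1, Z=2, V=1, W=2) weight 1/2808
  (X=1, U=1, Y=1, Z=2, V=2, W=2) weight 1/2808
  (X=1, U=1, Y=1, Z=2, V=3, W=2) weight 1/2808
  (X=1, U=1, Y=1, Z=3, V=0, W=1) weight 1/1404
  … 99 more
Group by Z:
  weight(Z=1) = 4/117
  weight(Z=2) = 2/117
  weight(Z=3) = 4/117
Total weight = 4/117 + 2/117 + 4/117 = 10/117
P(Z=1 | obs) = 4/117 / 10/117 = 2/5
P(Z=2 | obs) = 2/117 / 10/117 = 1/5
P(Z=3 | obs) = 4/117 / 10/117 = 2/5

P(Z=1) = 2/5, P(Z=2) = 1/5, P(Z=3) = 2/5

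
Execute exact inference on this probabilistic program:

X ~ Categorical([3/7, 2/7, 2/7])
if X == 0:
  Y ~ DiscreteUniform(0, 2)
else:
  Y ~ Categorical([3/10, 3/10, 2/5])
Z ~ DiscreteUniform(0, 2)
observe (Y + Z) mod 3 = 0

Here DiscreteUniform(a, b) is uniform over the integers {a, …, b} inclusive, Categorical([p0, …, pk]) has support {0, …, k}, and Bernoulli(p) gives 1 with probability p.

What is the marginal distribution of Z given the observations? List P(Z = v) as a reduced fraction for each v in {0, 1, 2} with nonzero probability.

Enumerate traces; 9 have nonzero weight after conditioning:
  (X=0, Y=0, Z=0) weight 1/21
  (X=0, Y=1, Z=2) weight 1/21
  (X=0, Y=2, Z=1) weight 1/21
  (X=1, Y=0, Z=0) weight 1/35
  (X=1, Y=1, Z=2) weight 1/35
  (X=1, Y=2, Z=1) weight 4/105
  (X=2, Y=0, Z=0) weight 1/35
  (X=2, Y=1, Z=2) weight 1/35
  … 1 more
Group by Z:
  weight(Z=0) = 11/105
  weight(Z=1) = 13/105
  weight(Z=2) = 11/105
Total weight = 11/105 + 13/105 + 11/105 = 1/3
P(Z=0 | obs) = 11/105 / 1/3 = 11/35
P(Z=1 | obs) = 13/105 / 1/3 = 13/35
P(Z=2 | obs) = 11/105 / 1/3 = 11/35

P(Z=0) = 11/35, P(Z=1) = 13/35, P(Z=2) = 11/35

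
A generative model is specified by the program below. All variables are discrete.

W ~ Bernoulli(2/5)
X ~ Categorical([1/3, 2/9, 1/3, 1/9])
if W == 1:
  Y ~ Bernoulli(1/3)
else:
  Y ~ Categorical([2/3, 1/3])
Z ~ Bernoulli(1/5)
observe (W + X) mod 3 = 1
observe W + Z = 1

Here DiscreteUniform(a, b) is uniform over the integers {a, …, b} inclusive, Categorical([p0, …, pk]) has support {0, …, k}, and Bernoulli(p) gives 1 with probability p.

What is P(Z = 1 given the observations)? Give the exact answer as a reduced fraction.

Enumerate traces; 6 have nonzero weight after conditioning:
  (W=0, X=1, Y=0, Z=1) weight 4/225
  (W=0, X=1, Y=1, Z=1) weight 2/225
  (W=1, X=0, Y=0, Z=0) weight 16/225
  (W=1, X=0, Y=1, Z=0) weight 8/225
  (W=1, X=3, Y=0, Z=0) weight 16/675
  (W=1, X=3, Y=1, Z=0) weight 8/675
Group by Z:
  weight(Z=0) = 32/225
  weight(Z=1) = 2/75
Total weight = 32/225 + 2/75 = 38/225
P(Z=0 | obs) = 32/225 / 38/225 = 16/19
P(Z=1 | obs) = 2/75 / 38/225 = 3/19

P(Z = 1 | obs) = 3/19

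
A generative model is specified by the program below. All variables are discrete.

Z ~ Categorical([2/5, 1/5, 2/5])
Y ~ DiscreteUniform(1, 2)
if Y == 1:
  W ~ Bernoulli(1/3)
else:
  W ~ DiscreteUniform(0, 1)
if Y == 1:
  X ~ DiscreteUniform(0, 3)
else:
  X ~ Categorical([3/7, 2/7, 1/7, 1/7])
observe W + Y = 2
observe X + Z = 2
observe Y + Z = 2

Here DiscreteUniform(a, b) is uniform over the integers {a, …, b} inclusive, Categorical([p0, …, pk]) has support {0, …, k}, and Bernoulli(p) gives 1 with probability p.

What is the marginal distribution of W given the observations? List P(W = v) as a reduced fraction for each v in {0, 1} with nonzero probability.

P(W=0) = 12/19, P(W=1) = 7/19

Enumerate traces; 2 have nonzero weight after conditioning:
  (Z=0, Y=2, W=0, X=2) weight 1/70
  (Z=1, Y=1, W=1, X=1) weight 1/120
Group by W:
  weight(W=0) = 1/70
  weight(W=1) = 1/120
Total weight = 1/70 + 1/120 = 19/840
P(W=0 | obs) = 1/70 / 19/840 = 12/19
P(W=1 | obs) = 1/120 / 19/840 = 7/19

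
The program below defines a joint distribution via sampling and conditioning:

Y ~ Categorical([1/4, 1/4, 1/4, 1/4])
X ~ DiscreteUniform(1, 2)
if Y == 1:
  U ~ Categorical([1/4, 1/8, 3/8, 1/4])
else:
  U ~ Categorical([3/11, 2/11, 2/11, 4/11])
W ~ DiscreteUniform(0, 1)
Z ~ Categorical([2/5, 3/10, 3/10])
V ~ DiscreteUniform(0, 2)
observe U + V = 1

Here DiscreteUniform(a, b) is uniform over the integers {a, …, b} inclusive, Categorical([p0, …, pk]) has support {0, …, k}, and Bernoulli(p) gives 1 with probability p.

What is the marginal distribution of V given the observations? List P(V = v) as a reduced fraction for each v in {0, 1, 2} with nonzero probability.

Enumerate traces; 96 have nonzero weight after conditioning:
  (Y=0, X=1, U=0, W=0, Z=0, V=1) weight 1/440
  (Y=0, X=1, U=0, W=0, Z=1, V=1) weight 3/1760
  (Y=0, X=1, U=0, W=0, Z=2, V=1) weight 3/1760
  (Y=0, X=1, U=0, W=1, Z=0, V=1) weight 1/440
  (Y=0, X=1, U=0, W=1, Z=1, V=1) weight 3/1760
  (Y=0, X=1, U=0, W=1, Z=2, V=1) weight 3/1760
  (Y=0, X=1, U=1, W=0, Z=0, V=0) weight 1/660
  (Y=0, X=1, U=1, W=0, Z=1, V=0) weight 1/880
  … 88 more
Group by V:
  weight(V=0) = 59/1056
  weight(V=1) = 47/528
Total weight = 59/1056 + 47/528 = 51/352
P(V=0 | obs) = 59/1056 / 51/352 = 59/153
P(V=1 | obs) = 47/528 / 51/352 = 94/153

P(V=0) = 59/153, P(V=1) = 94/153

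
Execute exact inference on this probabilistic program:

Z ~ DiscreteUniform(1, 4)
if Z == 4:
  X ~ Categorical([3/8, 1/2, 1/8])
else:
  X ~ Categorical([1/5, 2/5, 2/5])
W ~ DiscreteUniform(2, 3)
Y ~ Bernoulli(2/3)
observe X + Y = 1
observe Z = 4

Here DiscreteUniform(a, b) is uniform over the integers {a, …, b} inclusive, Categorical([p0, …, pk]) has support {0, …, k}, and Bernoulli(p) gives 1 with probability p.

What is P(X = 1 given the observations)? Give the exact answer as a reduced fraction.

P(X = 1 | obs) = 2/5

Enumerate traces; 4 have nonzero weight after conditioning:
  (Z=4, X=0, W=2, Y=1) weight 1/32
  (Z=4, X=0, W=3, Y=1) weight 1/32
  (Z=4, X=1, W=2, Y=0) weight 1/48
  (Z=4, X=1, W=3, Y=0) weight 1/48
Group by X:
  weight(X=0) = 1/16
  weight(X=1) = 1/24
Total weight = 1/16 + 1/24 = 5/48
P(X=0 | obs) = 1/16 / 5/48 = 3/5
P(X=1 | obs) = 1/24 / 5/48 = 2/5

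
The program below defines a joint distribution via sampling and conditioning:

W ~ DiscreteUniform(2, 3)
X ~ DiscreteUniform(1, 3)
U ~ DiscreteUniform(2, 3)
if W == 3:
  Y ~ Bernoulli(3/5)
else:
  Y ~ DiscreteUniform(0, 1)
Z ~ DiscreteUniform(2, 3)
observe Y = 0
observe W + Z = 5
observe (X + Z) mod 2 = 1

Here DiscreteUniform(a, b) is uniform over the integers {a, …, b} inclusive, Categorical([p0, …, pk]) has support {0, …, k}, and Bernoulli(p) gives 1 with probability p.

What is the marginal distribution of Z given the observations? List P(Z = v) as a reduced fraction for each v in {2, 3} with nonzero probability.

Enumerate traces; 6 have nonzero weight after conditioning:
  (W=2, X=2, U=2, Y=0, Z=3) weight 1/48
  (W=2, X=2, U=3, Y=0, Z=3) weight 1/48
  (W=3, X=1, U=2, Y=0, Z=2) weight 1/60
  (W=3, X=1, U=3, Y=0, Z=2) weight 1/60
  (W=3, X=3, U=2, Y=0, Z=2) weight 1/60
  (W=3, X=3, U=3, Y=0, Z=2) weight 1/60
Group by Z:
  weight(Z=2) = 1/15
  weight(Z=3) = 1/24
Total weight = 1/15 + 1/24 = 13/120
P(Z=2 | obs) = 1/15 / 13/120 = 8/13
P(Z=3 | obs) = 1/24 / 13/120 = 5/13

P(Z=2) = 8/13, P(Z=3) = 5/13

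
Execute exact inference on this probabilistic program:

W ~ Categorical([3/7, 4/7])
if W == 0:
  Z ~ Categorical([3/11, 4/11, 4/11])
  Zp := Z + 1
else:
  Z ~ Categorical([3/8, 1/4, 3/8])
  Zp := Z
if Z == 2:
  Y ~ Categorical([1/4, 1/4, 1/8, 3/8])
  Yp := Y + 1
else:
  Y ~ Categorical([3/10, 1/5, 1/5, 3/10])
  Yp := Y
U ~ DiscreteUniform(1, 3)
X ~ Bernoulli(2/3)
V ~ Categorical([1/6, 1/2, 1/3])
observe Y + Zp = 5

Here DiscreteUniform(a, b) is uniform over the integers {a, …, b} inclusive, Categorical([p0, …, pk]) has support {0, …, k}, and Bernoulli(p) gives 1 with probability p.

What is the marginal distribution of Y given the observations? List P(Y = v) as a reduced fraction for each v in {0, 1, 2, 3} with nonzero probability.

Enumerate traces; 54 have nonzero weight after conditioning:
  (W=0, Z=1, Y=3, U=1, X=0, V=0) weight 1/1155
  (W=0, Z=1, Y=3, U=1, X=0, V=1) weight 1/385
  (W=0, Z=1, Y=3, U=1, X=0, V=2) weight 2/1155
  (W=0, Z=1, Y=3, U=1, X=1, V=0) weight 2/1155
  (W=0, Z=1, Y=3, U=1, X=1, V=1) weight 2/385
  (W=0, Z=1, Y=3, U=1, X=1, V=2) weight 4/1155
  (W=0, Z=1, Y=3, U=2, X=0, V=0) weight 1/1155
  (W=0, Z=1, Y=3, U=2, X=0, V=1) weight 1/385
  (W=0, Z=2, Y=2, U=1, X=0, V=0) weight 1/2772
  … 45 more
Group by Y:
  weight(Y=2) = 3/154
  weight(Y=3) = 783/6160
Total weight = 3/154 + 783/6160 = 129/880
P(Y=2 | obs) = 3/154 / 129/880 = 40/301
P(Y=3 | obs) = 783/6160 / 129/880 = 261/301

P(Y=2) = 40/301, P(Y=3) = 261/301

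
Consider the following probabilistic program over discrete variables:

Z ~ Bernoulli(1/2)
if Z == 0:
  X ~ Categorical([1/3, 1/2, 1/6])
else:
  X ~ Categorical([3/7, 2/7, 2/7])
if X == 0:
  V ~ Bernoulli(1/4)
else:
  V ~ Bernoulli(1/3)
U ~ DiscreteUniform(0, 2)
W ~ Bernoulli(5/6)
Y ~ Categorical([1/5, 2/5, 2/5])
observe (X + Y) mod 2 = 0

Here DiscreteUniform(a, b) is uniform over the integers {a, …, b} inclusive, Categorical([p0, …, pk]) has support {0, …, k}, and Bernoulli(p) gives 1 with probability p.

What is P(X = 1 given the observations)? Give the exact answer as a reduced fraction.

Enumerate traces; 120 have nonzero weight after conditioning:
  (Z=0, X=0, V=0, U=0, W=0, Y=0) weight 1/720
  (Z=0, X=0, V=0, U=0, W=0, Y=2) weight 1/360
  (Z=0, X=0, V=0, U=0, W=1, Y=0) weight 1/144
  (Z=0, X=0, V=0, U=0, W=1, Y=2) weight 1/72
  (Z=0, X=0, V=0, U=1, W=0, Y=0) weight 1/720
  (Z=0, X=0, V=0, U=1, W=0, Y=2) weight 1/360
  (Z=0, X=0, V=0, U=1, W=1, Y=0) weight 1/144
  (Z=0, X=0, V=0, U=1, W=1, Y=2) weight 1/72
  (Z=0, X=1, V=0, U=0, W=0, Y=1) weight 1/270
  (Z=0, X=2, V=0, U=0, W=0, Y=0) weight 1/1620
  … 110 more
Group by X:
  weight(X=0) = 8/35
  weight(X=1) = 11/70
  weight(X=2) = 19/140
Total weight = 8/35 + 11/70 + 19/140 = 73/140
P(X=0 | obs) = 8/35 / 73/140 = 32/73
P(X=1 | obs) = 11/70 / 73/140 = 22/73
P(X=2 | obs) = 19/140 / 73/140 = 19/73

P(X = 1 | obs) = 22/73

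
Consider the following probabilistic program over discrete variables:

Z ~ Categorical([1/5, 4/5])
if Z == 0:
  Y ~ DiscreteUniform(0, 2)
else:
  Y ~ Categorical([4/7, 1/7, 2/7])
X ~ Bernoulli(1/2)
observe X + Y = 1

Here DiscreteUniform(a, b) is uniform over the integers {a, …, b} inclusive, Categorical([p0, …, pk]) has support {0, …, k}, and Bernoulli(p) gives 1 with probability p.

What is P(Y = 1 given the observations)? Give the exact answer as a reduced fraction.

P(Y = 1 | obs) = 19/74

Enumerate traces; 4 have nonzero weight after conditioning:
  (Z=0, Y=0, X=1) weight 1/30
  (Z=0, Y=1, X=0) weight 1/30
  (Z=1, Y=0, X=1) weight 8/35
  (Z=1, Y=1, X=0) weight 2/35
Group by Y:
  weight(Y=0) = 11/42
  weight(Y=1) = 19/210
Total weight = 11/42 + 19/210 = 37/105
P(Y=0 | obs) = 11/42 / 37/105 = 55/74
P(Y=1 | obs) = 19/210 / 37/105 = 19/74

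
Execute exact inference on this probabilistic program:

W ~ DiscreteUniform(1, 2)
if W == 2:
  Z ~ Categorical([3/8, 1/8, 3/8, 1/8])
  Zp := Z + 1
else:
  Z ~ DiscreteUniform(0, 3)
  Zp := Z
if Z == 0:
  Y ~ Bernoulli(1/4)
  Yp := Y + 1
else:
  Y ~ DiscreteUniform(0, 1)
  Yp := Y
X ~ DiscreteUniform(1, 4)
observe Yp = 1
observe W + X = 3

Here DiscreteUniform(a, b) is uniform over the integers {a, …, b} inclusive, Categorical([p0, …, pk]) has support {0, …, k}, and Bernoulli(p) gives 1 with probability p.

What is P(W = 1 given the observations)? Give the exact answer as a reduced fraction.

P(W = 1 | obs) = 18/37

Enumerate traces; 8 have nonzero weight after conditioning:
  (W=1, Z=0, Y=0, X=2) weight 3/128
  (W=1, Z=1, Y=1, X=2) weight 1/64
  (W=1, Z=2, Y=1, X=2) weight 1/64
  (W=1, Z=3, Y=1, X=2) weight 1/64
  (W=2, Z=0, Y=0, X=1) weight 9/256
  (W=2, Z=1, Y=1, X=1) weight 1/128
  (W=2, Z=2, Y=1, X=1) weight 3/128
  (W=2, Z=3, Y=1, X=1) weight 1/128
Group by W:
  weight(W=1) = 9/128
  weight(W=2) = 19/256
Total weight = 9/128 + 19/256 = 37/256
P(W=1 | obs) = 9/128 / 37/256 = 18/37
P(W=2 | obs) = 19/256 / 37/256 = 19/37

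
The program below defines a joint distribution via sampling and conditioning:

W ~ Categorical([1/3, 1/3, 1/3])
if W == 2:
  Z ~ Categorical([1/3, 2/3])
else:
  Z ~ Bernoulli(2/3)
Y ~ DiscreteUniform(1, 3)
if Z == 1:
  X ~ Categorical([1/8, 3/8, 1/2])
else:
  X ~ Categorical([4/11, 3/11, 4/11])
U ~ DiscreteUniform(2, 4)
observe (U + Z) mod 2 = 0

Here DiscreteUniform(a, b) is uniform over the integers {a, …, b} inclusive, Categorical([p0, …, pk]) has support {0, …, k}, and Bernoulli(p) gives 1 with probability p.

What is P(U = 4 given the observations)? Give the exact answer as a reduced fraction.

P(U = 4 | obs) = 1/4

Enumerate traces; 81 have nonzero weight after conditioning:
  (W=0, Z=0, Y=1, X=0, U=2) weight 4/891
  (W=0, Z=0, Y=1, X=0, U=4) weight 4/891
  (W=0, Z=0, Y=1, X=1, U=2) weight 1/297
  (W=0, Z=0, Y=1, X=1, U=4) weight 1/297
  (W=0, Z=0, Y=1, X=2, U=2) weight 4/891
  (W=0, Z=0, Y=1, X=2, U=4) weight 4/891
  (W=0, Z=0, Y=2, X=0, U=2) weight 4/891
  (W=0, Z=0, Y=2, X=0, U=4) weight 4/891
  (W=0, Z=1, Y=1, X=0, U=3) weight 1/324
  … 72 more
Group by U:
  weight(U=2) = 1/9
  weight(U=3) = 2/9
  weight(U=4) = 1/9
Total weight = 1/9 + 2/9 + 1/9 = 4/9
P(U=2 | obs) = 1/9 / 4/9 = 1/4
P(U=3 | obs) = 2/9 / 4/9 = 1/2
P(U=4 | obs) = 1/9 / 4/9 = 1/4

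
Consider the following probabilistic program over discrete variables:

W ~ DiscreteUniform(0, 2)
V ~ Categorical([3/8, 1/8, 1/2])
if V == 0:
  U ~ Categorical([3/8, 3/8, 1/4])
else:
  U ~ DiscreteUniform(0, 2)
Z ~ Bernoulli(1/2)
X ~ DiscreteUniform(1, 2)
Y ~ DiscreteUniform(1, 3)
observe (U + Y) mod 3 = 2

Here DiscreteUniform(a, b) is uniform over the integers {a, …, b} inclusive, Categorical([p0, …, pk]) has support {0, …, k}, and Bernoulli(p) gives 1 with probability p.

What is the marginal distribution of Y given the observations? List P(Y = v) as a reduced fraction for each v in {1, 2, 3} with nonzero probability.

P(Y=1) = 67/192, P(Y=2) = 67/192, P(Y=3) = 29/96

Enumerate traces; 108 have nonzero weight after conditioning:
  (W=0, V=0, U=0, Z=0, X=1, Y=2) weight 1/256
  (W=0, V=0, U=0, Z=0, X=2, Y=2) weight 1/256
  (W=0, V=0, U=0, Z=1, X=1, Y=2) weight 1/256
  (W=0, V=0, U=0, Z=1, X=2, Y=2) weight 1/256
  (W=0, V=0, U=1, Z=0, X=1, Y=1) weight 1/256
  (W=0, V=0, U=1, Z=0, X=2, Y=1) weight 1/256
  (W=0, V=0, U=1, Z=1, X=1, Y=1) weight 1/256
  (W=0, V=0, U=1, Z=1, X=2, Y=1) weight 1/256
  (W=0, V=0, U=2, Z=0, X=1, Y=3) weight 1/384
  … 99 more
Group by Y:
  weight(Y=1) = 67/576
  weight(Y=2) = 67/576
  weight(Y=3) = 29/288
Total weight = 67/576 + 67/576 + 29/288 = 1/3
P(Y=1 | obs) = 67/576 / 1/3 = 67/192
P(Y=2 | obs) = 67/576 / 1/3 = 67/192
P(Y=3 | obs) = 29/288 / 1/3 = 29/96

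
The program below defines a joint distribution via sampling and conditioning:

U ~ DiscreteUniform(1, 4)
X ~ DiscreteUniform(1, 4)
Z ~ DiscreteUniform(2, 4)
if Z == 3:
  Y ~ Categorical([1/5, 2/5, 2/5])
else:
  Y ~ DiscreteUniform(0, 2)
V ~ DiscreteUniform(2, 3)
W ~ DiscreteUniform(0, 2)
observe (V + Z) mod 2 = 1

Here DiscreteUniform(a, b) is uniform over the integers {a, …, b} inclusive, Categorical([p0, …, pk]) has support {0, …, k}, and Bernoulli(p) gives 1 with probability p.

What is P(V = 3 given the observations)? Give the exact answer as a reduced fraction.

Enumerate traces; 432 have nonzero weight after conditioning:
  (U=1, X=1, Z=2, Y=0, V=3, W=0) weight 1/864
  (U=1, X=1, Z=2, Y=0, V=3, W=1) weight 1/864
  (U=1, X=1, Z=2, Y=0, V=3, W=2) weight 1/864
  (U=1, X=1, Z=2, Y=1, V=3, W=0) weight 1/864
  (U=1, X=1, Z=2, Y=1, V=3, W=1) weight 1/864
  (U=1, X=1, Z=2, Y=1, V=3, W=2) weight 1/864
  (U=1, X=1, Z=2, Y=2, V=3, W=0) weight 1/864
  (U=1, X=1, Z=2, Y=2, V=3, W=1) weight 1/864
  (U=1, X=1, Z=3, Y=0, V=2, W=0) weight 1/1440
  … 423 more
Group by V:
  weight(V=2) = 1/6
  weight(V=3) = 1/3
Total weight = 1/6 + 1/3 = 1/2
P(V=2 | obs) = 1/6 / 1/2 = 1/3
P(V=3 | obs) = 1/3 / 1/2 = 2/3

P(V = 3 | obs) = 2/3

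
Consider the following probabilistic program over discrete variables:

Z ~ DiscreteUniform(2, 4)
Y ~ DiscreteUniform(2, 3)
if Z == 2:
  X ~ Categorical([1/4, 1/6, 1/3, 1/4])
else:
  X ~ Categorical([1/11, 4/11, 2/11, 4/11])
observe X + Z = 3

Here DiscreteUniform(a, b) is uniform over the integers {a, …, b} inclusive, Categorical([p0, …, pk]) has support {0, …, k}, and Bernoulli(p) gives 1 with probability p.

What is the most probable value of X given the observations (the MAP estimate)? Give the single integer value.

argmax_v P(X = v | obs) = 1

Enumerate traces; 4 have nonzero weight after conditioning:
  (Z=2, Y=2, X=1) weight 1/36
  (Z=2, Y=3, X=1) weight 1/36
  (Z=3, Y=2, X=0) weight 1/66
  (Z=3, Y=3, X=0) weight 1/66
Group by X:
  weight(X=0) = 1/33
  weight(X=1) = 1/18
Total weight = 1/33 + 1/18 = 17/198
P(X=0 | obs) = 1/33 / 17/198 = 6/17
P(X=1 | obs) = 1/18 / 17/198 = 11/17
argmax = 1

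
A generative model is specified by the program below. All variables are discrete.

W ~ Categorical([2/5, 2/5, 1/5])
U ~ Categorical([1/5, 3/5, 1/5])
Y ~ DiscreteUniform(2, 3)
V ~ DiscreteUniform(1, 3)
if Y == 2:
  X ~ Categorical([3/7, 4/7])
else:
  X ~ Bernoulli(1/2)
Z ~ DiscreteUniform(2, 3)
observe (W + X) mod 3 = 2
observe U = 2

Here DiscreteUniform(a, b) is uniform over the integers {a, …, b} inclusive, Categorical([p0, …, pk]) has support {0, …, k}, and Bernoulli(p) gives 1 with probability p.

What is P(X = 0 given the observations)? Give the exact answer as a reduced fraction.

P(X = 0 | obs) = 13/43

Enumerate traces; 24 have nonzero weight after conditioning:
  (W=1, U=2, Y=2, V=1, X=1, Z=2) weight 2/525
  (W=1, U=2, Y=2, V=1, X=1, Z=3) weight 2/525
  (W=1, U=2, Y=2, V=2, X=1, Z=2) weight 2/525
  (W=1, U=2, Y=2, V=2, X=1, Z=3) weight 2/525
  (W=1, U=2, Y=2, V=3, X=1, Z=2) weight 2/525
  (W=1, U=2, Y=2, V=3, X=1, Z=3) weight 2/525
  (W=1, U=2, Y=3, V=1, X=1, Z=2) weight 1/300
  (W=1, U=2, Y=3, V=1, X=1, Z=3) weight 1/300
  (W=2, U=2, Y=2, V=1, X=0, Z=2) weight 1/700
  … 15 more
Group by X:
  weight(X=0) = 13/700
  weight(X=1) = 3/70
Total weight = 13/700 + 3/70 = 43/700
P(X=0 | obs) = 13/700 / 43/700 = 13/43
P(X=1 | obs) = 3/70 / 43/700 = 30/43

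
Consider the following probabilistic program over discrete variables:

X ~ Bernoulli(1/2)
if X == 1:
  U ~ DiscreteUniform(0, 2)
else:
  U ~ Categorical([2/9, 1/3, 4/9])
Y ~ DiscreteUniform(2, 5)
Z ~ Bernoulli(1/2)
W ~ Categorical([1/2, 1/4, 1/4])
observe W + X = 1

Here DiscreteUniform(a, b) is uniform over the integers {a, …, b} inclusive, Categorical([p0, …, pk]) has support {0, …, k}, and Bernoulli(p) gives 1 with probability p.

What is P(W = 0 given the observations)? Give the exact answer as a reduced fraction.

Enumerate traces; 48 have nonzero weight after conditioning:
  (X=0, U=0, Y=2, Z=0, W=1) weight 1/288
  (X=0, U=0, Y=2, Z=1, W=1) weight 1/288
  (X=0, U=0, Y=3, Z=0, W=1) weight 1/288
  (X=0, U=0, Y=3, Z=1, W=1) weight 1/288
  (X=0, U=0, Y=4, Z=0, W=1) weight 1/288
  (X=0, U=0, Y=4, Z=1, W=1) weight 1/288
  (X=0, U=0, Y=5, Z=0, W=1) weight 1/288
  (X=0, U=0, Y=5, Z=1, W=1) weight 1/288
  (X=1, U=0, Y=2, Z=0, W=0) weight 1/96
  … 39 more
Group by W:
  weight(W=0) = 1/4
  weight(W=1) = 1/8
Total weight = 1/4 + 1/8 = 3/8
P(W=0 | obs) = 1/4 / 3/8 = 2/3
P(W=1 | obs) = 1/8 / 3/8 = 1/3

P(W = 0 | obs) = 2/3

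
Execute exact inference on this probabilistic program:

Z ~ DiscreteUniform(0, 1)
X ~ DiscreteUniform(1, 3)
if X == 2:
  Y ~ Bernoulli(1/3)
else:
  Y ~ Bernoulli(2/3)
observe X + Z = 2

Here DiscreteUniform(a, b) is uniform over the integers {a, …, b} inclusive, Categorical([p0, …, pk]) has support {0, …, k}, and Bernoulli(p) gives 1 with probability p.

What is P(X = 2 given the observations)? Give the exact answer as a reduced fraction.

P(X = 2 | obs) = 1/2

Enumerate traces; 4 have nonzero weight after conditioning:
  (Z=0, X=2, Y=0) weight 1/9
  (Z=0, X=2, Y=1) weight 1/18
  (Z=1, X=1, Y=0) weight 1/18
  (Z=1, X=1, Y=1) weight 1/9
Group by X:
  weight(X=1) = 1/6
  weight(X=2) = 1/6
Total weight = 1/6 + 1/6 = 1/3
P(X=1 | obs) = 1/6 / 1/3 = 1/2
P(X=2 | obs) = 1/6 / 1/3 = 1/2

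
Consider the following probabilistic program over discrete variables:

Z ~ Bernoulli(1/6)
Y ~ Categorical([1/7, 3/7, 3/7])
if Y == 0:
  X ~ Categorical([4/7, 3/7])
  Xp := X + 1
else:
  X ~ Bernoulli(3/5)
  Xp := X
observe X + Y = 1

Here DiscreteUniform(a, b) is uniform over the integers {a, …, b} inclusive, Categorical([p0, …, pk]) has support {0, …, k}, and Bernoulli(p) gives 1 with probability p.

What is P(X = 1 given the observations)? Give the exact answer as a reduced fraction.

P(X = 1 | obs) = 5/19

Enumerate traces; 4 have nonzero weight after conditioning:
  (Z=0, Y=0, X=1) weight 5/98
  (Z=0, Y=1, X=0) weight 1/7
  (Z=1, Y=0, X=1) weight 1/98
  (Z=1, Y=1, X=0) weight 1/35
Group by X:
  weight(X=0) = 6/35
  weight(X=1) = 3/49
Total weight = 6/35 + 3/49 = 57/245
P(X=0 | obs) = 6/35 / 57/245 = 14/19
P(X=1 | obs) = 3/49 / 57/245 = 5/19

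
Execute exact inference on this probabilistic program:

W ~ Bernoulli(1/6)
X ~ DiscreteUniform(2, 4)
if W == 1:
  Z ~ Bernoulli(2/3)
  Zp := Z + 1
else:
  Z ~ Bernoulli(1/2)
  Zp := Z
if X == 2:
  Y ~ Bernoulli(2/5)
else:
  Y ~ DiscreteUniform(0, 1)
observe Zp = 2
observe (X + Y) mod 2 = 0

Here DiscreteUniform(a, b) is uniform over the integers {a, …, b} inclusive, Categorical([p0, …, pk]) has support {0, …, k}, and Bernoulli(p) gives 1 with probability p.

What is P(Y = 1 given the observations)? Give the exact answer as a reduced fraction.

Enumerate traces; 3 have nonzero weight after conditioning:
  (W=1, X=2, Z=1, Y=0) weight 1/45
  (W=1, X=3, Z=1, Y=1) weight 1/54
  (W=1, X=4, Z=1, Y=0) weight 1/54
Group by Y:
  weight(Y=0) = 11/270
  weight(Y=1) = 1/54
Total weight = 11/270 + 1/54 = 8/135
P(Y=0 | obs) = 11/270 / 8/135 = 11/16
P(Y=1 | obs) = 1/54 / 8/135 = 5/16

P(Y = 1 | obs) = 5/16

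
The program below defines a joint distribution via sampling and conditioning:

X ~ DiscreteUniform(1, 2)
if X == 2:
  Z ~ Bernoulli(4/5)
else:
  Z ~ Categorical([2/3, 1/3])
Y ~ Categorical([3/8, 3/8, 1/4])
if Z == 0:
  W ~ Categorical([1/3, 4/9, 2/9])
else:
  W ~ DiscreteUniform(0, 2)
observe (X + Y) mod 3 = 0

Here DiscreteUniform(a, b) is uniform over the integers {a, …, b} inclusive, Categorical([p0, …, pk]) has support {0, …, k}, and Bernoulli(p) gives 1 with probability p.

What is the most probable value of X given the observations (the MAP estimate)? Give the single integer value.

argmax_v P(X = v | obs) = 2

Enumerate traces; 12 have nonzero weight after conditioning:
  (X=1, Z=0, Y=2, W=0) weight 1/36
  (X=1, Z=0, Y=2, W=1) weight 1/27
  (X=1, Z=0, Y=2, W=2) weight 1/54
  (X=1, Z=1, Y=2, W=0) weight 1/72
  (X=1, Z=1, Y=2, W=1) weight 1/72
  (X=1, Z=1, Y=2, W=2) weight 1/72
  (X=2, Z=0, Y=1, W=0) weight 1/80
  (X=2, Z=0, Y=1, W=1) weight 1/60
  … 4 more
Group by X:
  weight(X=1) = 1/8
  weight(X=2) = 3/16
Total weight = 1/8 + 3/16 = 5/16
P(X=1 | obs) = 1/8 / 5/16 = 2/5
P(X=2 | obs) = 3/16 / 5/16 = 3/5
argmax = 2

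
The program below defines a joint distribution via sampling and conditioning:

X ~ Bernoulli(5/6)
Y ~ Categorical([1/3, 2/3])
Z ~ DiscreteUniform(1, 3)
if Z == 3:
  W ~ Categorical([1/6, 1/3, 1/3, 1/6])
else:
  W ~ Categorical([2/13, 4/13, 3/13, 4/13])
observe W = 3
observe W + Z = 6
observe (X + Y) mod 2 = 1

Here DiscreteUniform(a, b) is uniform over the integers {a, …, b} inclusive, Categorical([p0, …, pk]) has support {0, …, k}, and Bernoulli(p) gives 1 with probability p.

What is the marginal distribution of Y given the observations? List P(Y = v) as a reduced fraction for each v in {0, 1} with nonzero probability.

P(Y=0) = 5/7, P(Y=1) = 2/7

Enumerate traces; 2 have nonzero weight after conditioning:
  (X=0, Y=1, Z=3, W=3) weight 1/162
  (X=1, Y=0, Z=3, W=3) weight 5/324
Group by Y:
  weight(Y=0) = 5/324
  weight(Y=1) = 1/162
Total weight = 5/324 + 1/162 = 7/324
P(Y=0 | obs) = 5/324 / 7/324 = 5/7
P(Y=1 | obs) = 1/162 / 7/324 = 2/7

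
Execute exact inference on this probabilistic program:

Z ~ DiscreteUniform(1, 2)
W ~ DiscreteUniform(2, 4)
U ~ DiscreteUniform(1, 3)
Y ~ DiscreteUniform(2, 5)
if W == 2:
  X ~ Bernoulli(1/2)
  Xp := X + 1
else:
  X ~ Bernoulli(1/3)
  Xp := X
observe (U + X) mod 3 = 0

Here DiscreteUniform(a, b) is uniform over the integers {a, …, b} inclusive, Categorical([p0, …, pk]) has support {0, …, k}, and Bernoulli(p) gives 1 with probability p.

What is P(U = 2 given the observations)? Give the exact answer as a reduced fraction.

Enumerate traces; 48 have nonzero weight after conditioning:
  (Z=1, W=2, U=2, Y=2, X=1) weight 1/144
  (Z=1, W=2, U=2, Y=3, X=1) weight 1/144
  (Z=1, W=2, U=2, Y=4, X=1) weight 1/144
  (Z=1, W=2, U=2, Y=5, X=1) weight 1/144
  (Z=1, W=2, U=3, Y=2, X=0) weight 1/144
  (Z=1, W=2, U=3, Y=3, X=0) weight 1/144
  (Z=1, W=2, U=3, Y=4, X=0) weight 1/144
  (Z=1, W=2, U=3, Y=5, X=0) weight 1/144
  … 40 more
Group by U:
  weight(U=2) = 7/54
  weight(U=3) = 11/54
Total weight = 7/54 + 11/54 = 1/3
P(U=2 | obs) = 7/54 / 1/3 = 7/18
P(U=3 | obs) = 11/54 / 1/3 = 11/18

P(U = 2 | obs) = 7/18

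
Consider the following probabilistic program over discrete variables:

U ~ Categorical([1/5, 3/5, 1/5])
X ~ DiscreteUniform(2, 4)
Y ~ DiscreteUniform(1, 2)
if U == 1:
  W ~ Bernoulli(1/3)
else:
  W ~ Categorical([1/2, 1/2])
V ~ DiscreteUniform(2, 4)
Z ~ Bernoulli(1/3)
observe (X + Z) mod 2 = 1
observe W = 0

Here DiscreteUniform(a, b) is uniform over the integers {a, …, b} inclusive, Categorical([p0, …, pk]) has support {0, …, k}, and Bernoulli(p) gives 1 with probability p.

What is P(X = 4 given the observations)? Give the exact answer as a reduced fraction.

P(X = 4 | obs) = 1/4

Enumerate traces; 54 have nonzero weight after conditioning:
  (U=0, X=2, Y=1, W=0, V=2, Z=1) weight 1/540
  (U=0, X=2, Y=1, W=0, V=3, Z=1) weight 1/540
  (U=0, X=2, Y=1, W=0, V=4, Z=1) weight 1/540
  (U=0, X=2, Y=2, W=0, V=2, Z=1) weight 1/540
  (U=0, X=2, Y=2, W=0, V=3, Z=1) weight 1/540
  (U=0, X=2, Y=2, W=0, V=4, Z=1) weight 1/540
  (U=0, X=3, Y=1, W=0, V=2, Z=0) weight 1/270
  (U=0, X=3, Y=1, W=0, V=3, Z=0) weight 1/270
  (U=0, X=4, Y=1, W=0, V=2, Z=1) weight 1/540
  … 45 more
Group by X:
  weight(X=2) = 1/15
  weight(X=3) = 2/15
  weight(X=4) = 1/15
Total weight = 1/15 + 2/15 + 1/15 = 4/15
P(X=2 | obs) = 1/15 / 4/15 = 1/4
P(X=3 | obs) = 2/15 / 4/15 = 1/2
P(X=4 | obs) = 1/15 / 4/15 = 1/4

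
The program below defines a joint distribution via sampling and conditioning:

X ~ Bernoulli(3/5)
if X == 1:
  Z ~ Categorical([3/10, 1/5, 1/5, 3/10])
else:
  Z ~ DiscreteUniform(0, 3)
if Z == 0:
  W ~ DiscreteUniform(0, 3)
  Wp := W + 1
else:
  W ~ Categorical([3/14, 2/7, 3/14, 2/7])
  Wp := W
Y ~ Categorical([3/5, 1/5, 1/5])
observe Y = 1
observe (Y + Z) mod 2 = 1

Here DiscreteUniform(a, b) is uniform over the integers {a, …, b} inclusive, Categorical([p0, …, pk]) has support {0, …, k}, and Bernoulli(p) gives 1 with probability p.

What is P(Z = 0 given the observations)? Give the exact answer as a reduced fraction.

P(Z = 0 | obs) = 14/25

Enumerate traces; 16 have nonzero weight after conditioning:
  (X=0, Z=0, W=0, Y=1) weight 1/200
  (X=0, Z=0, W=1, Y=1) weight 1/200
  (X=0, Z=0, W=2, Y=1) weight 1/200
  (X=0, Z=0, W=3, Y=1) weight 1/200
  (X=0, Z=2, W=0, Y=1) weight 3/700
  (X=0, Z=2, W=1, Y=1) weight 1/175
  (X=0, Z=2, W=2, Y=1) weight 3/700
  (X=0, Z=2, W=3, Y=1) weight 1/175
  … 8 more
Group by Z:
  weight(Z=0) = 7/125
  weight(Z=2) = 11/250
Total weight = 7/125 + 11/250 = 1/10
P(Z=0 | obs) = 7/125 / 1/10 = 14/25
P(Z=2 | obs) = 11/250 / 1/10 = 11/25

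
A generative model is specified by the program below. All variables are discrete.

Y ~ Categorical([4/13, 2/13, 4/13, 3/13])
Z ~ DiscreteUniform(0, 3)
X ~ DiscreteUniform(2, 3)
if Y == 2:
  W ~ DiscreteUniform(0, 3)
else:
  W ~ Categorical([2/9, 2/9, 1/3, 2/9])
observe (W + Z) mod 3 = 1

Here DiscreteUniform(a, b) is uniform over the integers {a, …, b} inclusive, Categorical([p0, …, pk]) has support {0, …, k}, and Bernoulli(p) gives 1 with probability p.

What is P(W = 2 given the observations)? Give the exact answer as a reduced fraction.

Enumerate traces; 40 have nonzero weight after conditioning:
  (Y=0, Z=0, X=2, W=1) weight 1/117
  (Y=0, Z=0, X=3, W=1) weight 1/117
  (Y=0, Z=1, X=2, W=0) weight 1/117
  (Y=0, Z=1, X=2, W=3) weight 1/117
  (Y=0, Z=1, X=3, W=0) weight 1/117
  (Y=0, Z=1, X=3, W=3) weight 1/117
  (Y=0, Z=2, X=2, W=2) weight 1/78
  (Y=0, Z=2, X=3, W=2) weight 1/78
  … 32 more
Group by W:
  weight(W=0) = 3/52
  weight(W=1) = 3/26
  weight(W=2) = 1/13
  weight(W=3) = 3/52
Total weight = 3/52 + 3/26 + 1/13 + 3/52 = 4/13
P(W=0 | obs) = 3/52 / 4/13 = 3/16
P(W=1 | obs) = 3/26 / 4/13 = 3/8
P(W=2 | obs) = 1/13 / 4/13 = 1/4
P(W=3 | obs) = 3/52 / 4/13 = 3/16

P(W = 2 | obs) = 1/4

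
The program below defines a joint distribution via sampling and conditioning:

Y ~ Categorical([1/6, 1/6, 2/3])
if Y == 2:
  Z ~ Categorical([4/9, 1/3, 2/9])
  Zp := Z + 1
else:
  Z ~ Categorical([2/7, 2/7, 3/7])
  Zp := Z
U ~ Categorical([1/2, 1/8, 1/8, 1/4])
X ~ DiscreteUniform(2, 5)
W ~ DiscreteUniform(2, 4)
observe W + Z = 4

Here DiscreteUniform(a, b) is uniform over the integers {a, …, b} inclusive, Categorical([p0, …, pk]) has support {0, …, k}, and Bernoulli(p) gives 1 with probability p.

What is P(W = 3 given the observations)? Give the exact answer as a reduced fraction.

Enumerate traces; 144 have nonzero weight after conditioning:
  (Y=0, Z=0, U=0, X=2, W=4) weight 1/504
  (Y=0, Z=0, U=0, X=3, W=4) weight 1/504
  (Y=0, Z=0, U=0, X=4, W=4) weight 1/504
  (Y=0, Z=0, U=0, X=5, W=4) weight 1/504
  (Y=0, Z=0, U=1, X=2, W=4) weight 1/2016
  (Y=0, Z=0, U=1, X=3, W=4) weight 1/2016
  (Y=0, Z=0, U=1, X=4, W=4) weight 1/2016
  (Y=0, Z=0, U=1, X=5, W=4) weight 1/2016
  (Y=0, Z=1, U=0, X=2, W=3) weight 1/504
  (Y=0, Z=2, U=0, X=2, W=2) weight 1/336
  … 134 more
Group by W:
  weight(W=2) = 55/567
  weight(W=3) = 20/189
  weight(W=4) = 74/567
Total weight = 55/567 + 20/189 + 74/567 = 1/3
P(W=2 | obs) = 55/567 / 1/3 = 55/189
P(W=3 | obs) = 20/189 / 1/3 = 20/63
P(W=4 | obs) = 74/567 / 1/3 = 74/189

P(W = 3 | obs) = 20/63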